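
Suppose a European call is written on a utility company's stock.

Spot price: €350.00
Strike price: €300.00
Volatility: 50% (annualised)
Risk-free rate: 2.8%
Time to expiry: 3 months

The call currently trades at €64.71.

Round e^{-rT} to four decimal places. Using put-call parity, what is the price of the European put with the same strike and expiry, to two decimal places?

e^(−rT) = e^(−0.028·0.25) = 0.9930
Put-call parity: C − P = S − K·e^(−rT) = 350 − 300·0.9930 = 350 − 297.9000 = 52.1000
P = C − (C − P) = 64.71 − (52.1000) = 12.6100

€12.61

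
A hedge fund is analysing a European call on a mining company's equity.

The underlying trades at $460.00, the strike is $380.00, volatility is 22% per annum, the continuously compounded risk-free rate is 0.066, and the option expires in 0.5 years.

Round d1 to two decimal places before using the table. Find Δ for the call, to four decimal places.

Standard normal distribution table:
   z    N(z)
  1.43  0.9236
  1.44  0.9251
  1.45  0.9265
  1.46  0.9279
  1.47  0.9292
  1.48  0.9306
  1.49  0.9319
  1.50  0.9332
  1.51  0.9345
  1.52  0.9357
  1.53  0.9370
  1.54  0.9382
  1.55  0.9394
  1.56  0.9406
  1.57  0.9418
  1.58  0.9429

σ√T = 0.22·√0.5 = 0.1556
ln(S/K) + (r + σ²/2)T = ln(460/380) + (0.066 + 0.22²/2)·0.5 = 0.1911 + 0.0451 = 0.2362
d₁ = 0.2362 / 0.1556 = 1.5181 ≈ 1.52
N(d₁) = N(1.52) = 0.9357
Δ_call = N(d₁) = 0.9357

0.9357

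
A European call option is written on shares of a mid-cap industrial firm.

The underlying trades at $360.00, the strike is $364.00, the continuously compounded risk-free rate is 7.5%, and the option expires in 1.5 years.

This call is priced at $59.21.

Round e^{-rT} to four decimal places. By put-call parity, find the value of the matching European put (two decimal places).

exp(−rT) = exp(−0.075·1.5) = 0.8936
Put-call parity: C − P = S − K·e^(−rT) = 360 − 364·0.8936 = 360 − 325.2704 = 34.7296
P = C − (C − P) = 59.21 − (34.7296) = 24.4804

$24.48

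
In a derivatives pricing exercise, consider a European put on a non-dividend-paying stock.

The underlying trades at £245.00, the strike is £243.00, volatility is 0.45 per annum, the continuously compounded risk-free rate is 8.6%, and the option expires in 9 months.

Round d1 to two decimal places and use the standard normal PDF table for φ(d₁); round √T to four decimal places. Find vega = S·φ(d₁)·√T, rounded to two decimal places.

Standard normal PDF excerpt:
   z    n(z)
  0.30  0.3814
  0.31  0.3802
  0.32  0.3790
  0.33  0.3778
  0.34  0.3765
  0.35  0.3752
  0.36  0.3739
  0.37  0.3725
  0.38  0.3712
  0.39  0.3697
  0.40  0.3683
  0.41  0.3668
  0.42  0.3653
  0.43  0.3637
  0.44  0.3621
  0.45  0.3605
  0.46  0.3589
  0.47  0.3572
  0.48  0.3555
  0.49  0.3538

σ√T = 0.45·√0.75 = 0.3897
d₁ = [ln(245/243) + (0.086 + 0.45²/2)·0.75] / 0.3897 = [0.0082 + 0.1404] / 0.3897 = 0.3814 ≈ 0.38
√T = √0.75 = 0.8660
φ(d₁) = φ(0.38) = 0.3712
vega = S·φ(d₁)·√T = 245·0.3712·0.8660 = 78.7575

78.76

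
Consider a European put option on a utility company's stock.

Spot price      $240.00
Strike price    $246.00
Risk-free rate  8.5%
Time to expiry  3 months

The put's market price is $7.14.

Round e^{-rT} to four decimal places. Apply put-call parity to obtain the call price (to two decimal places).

e^(−rT) = e^(−0.085·0.25) = 0.9790
Put-call parity: C − P = S − K·e^(−rT) = 240 − 246·0.9790 = 240 − 240.8340 = -0.8340
C = P + (C − P) = 7.14 + (-0.8340) = 6.3060

$6.31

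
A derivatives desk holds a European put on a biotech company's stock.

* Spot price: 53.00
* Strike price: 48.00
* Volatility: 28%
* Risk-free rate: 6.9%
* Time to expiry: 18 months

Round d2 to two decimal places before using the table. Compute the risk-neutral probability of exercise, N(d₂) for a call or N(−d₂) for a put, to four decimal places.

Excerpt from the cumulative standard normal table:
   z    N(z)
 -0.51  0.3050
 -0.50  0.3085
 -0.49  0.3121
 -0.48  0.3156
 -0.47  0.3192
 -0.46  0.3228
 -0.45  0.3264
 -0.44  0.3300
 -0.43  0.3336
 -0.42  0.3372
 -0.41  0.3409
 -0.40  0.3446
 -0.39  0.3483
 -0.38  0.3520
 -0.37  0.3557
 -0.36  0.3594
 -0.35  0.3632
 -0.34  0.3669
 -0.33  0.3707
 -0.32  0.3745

0.3372

σ√T = 0.28·√1.5 = 0.3429
d₁ = [ln(53/48) + (0.069 + 0.28²/2)·1.5] / 0.3429 = [0.0991 + 0.1623] / 0.3429 = 0.7622 → 0.76
d₂ = d₁ − σ√T = 0.7622 − 0.3429 = 0.4193 → 0.42
Risk-neutral Pr[S_T < K] = N(−d₂) = N(-0.42) = 0.3372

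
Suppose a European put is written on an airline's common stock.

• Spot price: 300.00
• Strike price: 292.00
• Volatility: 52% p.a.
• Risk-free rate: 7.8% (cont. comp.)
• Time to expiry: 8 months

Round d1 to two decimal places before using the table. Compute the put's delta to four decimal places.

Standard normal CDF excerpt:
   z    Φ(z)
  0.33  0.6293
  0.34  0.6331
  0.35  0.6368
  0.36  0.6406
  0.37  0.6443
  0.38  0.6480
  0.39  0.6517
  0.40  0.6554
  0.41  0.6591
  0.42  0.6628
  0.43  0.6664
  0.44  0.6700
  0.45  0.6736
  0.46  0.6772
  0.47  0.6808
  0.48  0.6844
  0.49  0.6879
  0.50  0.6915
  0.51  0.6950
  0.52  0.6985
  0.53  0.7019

σ√T = 0.52 × 0.8165 = 0.4246
d₁ = [ln(300/292) + (0.078 + 0.52²/2)·0.6667] / 0.4246 = [0.0270 + 0.1421] / 0.4246 = 0.3984 ≈ 0.40
N(d₁) = N(0.40) = 0.6554
Δ_put = N(d₁) − 1 = 0.6554 − 1 = -0.3446

-0.3446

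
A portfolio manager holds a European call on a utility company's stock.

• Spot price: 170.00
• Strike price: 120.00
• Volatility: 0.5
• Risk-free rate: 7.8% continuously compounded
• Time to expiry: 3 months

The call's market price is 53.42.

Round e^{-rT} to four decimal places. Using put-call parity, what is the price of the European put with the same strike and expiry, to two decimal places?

exp(−rT) = exp(−0.078·0.25) = 0.9807
Put-call parity: C − P = S − K·e^(−rT) = 170 − 120·0.9807 = 170 − 117.6840 = 52.3160
P = C − (C − P) = 53.42 − (52.3160) = 1.1040

1.10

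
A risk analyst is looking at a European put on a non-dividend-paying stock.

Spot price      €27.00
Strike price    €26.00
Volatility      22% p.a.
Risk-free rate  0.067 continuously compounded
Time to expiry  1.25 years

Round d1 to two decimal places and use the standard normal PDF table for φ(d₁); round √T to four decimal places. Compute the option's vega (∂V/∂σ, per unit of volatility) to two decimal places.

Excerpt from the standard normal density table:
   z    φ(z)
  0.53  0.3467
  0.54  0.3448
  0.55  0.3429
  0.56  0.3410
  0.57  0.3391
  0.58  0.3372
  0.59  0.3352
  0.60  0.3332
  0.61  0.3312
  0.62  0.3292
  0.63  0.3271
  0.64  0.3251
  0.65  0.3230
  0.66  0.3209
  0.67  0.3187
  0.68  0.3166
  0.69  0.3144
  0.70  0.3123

9.94

σ√T = 0.22 × 1.1180 = 0.2460
d₁ = [ln(27/26) + (0.067 + 0.22²/2)·1.25] / 0.2460 = [0.0377 + 0.1140] / 0.2460 = 0.6169 ≈ 0.62
√T = √1.25 = 1.1180
φ(d₁) = φ(0.62) = 0.3292
vega = S·φ(d₁)·√T = 27·0.3292·1.1180 = 9.9372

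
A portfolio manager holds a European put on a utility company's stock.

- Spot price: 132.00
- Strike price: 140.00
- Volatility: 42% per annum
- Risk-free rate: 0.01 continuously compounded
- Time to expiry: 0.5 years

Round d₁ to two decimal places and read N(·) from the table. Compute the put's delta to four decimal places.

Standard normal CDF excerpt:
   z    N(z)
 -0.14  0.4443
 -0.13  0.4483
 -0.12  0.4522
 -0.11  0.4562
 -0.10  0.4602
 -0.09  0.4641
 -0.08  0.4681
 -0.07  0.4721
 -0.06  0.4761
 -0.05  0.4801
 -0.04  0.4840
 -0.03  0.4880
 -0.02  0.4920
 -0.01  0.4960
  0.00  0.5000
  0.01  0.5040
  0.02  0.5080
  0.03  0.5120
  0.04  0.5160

-0.5120

σ√T = 0.42·√0.5 = 0.2970
d₁ = [ln(132/140) + (0.01 + 0.42²/2)·0.5] / 0.2970 = [-0.0588 + 0.0491] / 0.2970 = -0.0328 → -0.03
N(d₁) = N(-0.03) = 0.4880
Δ_put = N(d₁) − 1 = 0.4880 − 1 = -0.5120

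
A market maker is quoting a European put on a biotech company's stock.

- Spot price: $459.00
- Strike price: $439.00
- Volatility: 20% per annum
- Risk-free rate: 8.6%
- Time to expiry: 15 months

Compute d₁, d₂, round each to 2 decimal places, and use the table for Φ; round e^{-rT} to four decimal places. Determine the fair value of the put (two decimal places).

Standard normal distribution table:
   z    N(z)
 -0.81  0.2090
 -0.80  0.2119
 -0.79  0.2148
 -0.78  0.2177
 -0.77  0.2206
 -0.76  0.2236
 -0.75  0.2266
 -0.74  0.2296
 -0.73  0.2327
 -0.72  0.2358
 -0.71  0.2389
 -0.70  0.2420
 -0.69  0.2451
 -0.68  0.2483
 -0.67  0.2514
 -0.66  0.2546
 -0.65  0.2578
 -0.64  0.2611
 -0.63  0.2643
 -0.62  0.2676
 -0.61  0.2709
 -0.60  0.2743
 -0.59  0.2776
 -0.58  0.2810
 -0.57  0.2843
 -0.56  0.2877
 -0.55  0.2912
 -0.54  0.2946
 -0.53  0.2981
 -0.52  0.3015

T = 1.25;  σ√T = 0.2236
ln(S/K) + (r + σ²/2)T = ln(459/439) + (0.086 + 0.2²/2)·1.25 = 0.0446 + 0.1325 = 0.1771
d₁ = 0.1771 / 0.2236 = 0.7918 ⇒ 0.79
d₂ = d₁ − σ√T = 0.7918 − 0.2236 = 0.5682 ⇒ 0.57
e^(−rT) = e^(−0.086·1.25) = 0.8981
N(−d₂) = N(-0.57) = 0.2843;  N(−d₁) = N(-0.79) = 0.2148
P = 439·0.8981·0.2843 − 459·0.2148 = 112.0898 − 98.5932 = 13.4966

$13.50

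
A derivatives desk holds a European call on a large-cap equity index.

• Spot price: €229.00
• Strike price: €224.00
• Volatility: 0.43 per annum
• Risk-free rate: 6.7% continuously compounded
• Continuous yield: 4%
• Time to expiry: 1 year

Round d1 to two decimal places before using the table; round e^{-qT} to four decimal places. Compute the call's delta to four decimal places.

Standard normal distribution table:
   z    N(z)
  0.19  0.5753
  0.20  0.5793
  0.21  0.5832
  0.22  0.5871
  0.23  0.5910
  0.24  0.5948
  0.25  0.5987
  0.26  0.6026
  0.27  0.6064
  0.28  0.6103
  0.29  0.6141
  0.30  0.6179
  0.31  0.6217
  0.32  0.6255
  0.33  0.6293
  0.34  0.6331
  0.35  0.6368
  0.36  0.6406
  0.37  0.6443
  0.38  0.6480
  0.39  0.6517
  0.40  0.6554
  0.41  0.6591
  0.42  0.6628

0.6046

σ√T = 0.43 × 1.0000 = 0.4300
d₁ = [ln(229/224) + (0.067 − 0.04 + ½·0.43²)·1] / (σ√T) = (0.0221 + 0.1195) / 0.4300 = 0.3291 → 0.33
N(d₁) = N(0.33) = 0.6293
Δ_call = exp(−qT)·N(d₁) = 0.9608·0.6293 = 0.6046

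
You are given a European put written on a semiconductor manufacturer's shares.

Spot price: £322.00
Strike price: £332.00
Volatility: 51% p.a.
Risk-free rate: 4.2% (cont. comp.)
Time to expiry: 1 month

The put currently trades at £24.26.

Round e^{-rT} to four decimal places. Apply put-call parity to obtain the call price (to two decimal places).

e^(−rT) = e^(−0.042·0.08333) = 0.9965
Put-call parity: C − P = S − K·e^(−rT) = 322 − 332·0.9965 = 322 − 330.8380 = -8.8380
C = P + (C − P) = 24.26 + (-8.8380) = 15.4220

£15.42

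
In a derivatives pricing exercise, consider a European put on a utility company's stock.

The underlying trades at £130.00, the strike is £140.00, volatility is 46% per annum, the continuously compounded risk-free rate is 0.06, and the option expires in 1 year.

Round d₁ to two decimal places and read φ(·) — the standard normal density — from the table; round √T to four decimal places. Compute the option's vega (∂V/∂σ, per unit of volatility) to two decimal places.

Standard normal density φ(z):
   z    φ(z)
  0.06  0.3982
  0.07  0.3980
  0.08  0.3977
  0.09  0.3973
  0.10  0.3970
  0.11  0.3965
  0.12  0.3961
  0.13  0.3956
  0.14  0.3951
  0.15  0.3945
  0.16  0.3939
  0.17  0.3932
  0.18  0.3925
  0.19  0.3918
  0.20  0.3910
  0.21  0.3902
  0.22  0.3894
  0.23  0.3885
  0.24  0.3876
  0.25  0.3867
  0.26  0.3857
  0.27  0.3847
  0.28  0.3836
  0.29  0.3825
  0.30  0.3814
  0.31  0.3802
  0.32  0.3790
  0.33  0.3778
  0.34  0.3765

σ√T = 0.46 × 1.0000 = 0.4600
d₁ = [ln(130/140) + (0.06 + ½·0.46²)·1] / (σ√T) = (-0.0741 + 0.1658) / 0.4600 = 0.1993 ⇒ 0.20
√T = √1 = 1.0000
φ(d₁) = φ(0.20) = 0.3910
vega = S·φ(d₁)·√T = 130·0.3910·1.0000 = 50.8300
(The call has the same vega.)

50.83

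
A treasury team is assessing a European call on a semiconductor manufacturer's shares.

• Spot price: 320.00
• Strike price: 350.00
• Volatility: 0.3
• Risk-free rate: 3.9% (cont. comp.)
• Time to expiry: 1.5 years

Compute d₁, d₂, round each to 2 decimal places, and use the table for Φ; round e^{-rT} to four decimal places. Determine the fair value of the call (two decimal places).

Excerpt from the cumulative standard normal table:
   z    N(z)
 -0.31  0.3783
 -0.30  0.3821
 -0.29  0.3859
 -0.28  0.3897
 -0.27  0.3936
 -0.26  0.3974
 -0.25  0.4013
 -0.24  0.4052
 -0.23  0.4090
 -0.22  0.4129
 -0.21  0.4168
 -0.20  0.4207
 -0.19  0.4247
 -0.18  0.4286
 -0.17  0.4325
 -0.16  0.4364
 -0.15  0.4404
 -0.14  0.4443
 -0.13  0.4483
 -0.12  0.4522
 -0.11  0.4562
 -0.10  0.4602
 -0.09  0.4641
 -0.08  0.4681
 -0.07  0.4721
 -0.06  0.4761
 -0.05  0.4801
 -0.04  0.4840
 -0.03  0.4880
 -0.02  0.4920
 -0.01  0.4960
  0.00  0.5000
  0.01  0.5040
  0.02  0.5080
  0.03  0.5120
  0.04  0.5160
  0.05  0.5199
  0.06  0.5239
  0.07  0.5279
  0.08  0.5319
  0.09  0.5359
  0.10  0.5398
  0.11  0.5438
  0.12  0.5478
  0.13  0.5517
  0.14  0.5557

42.80

σ√T = 0.3 × 1.2247 = 0.3674
d₁ = [ln(320/350) + (0.039 + 0.3²/2)·1.5] / 0.3674 = [-0.0896 + 0.1260] / 0.3674 = 0.0990 which rounds to 0.10
d₂ = d₁ − σ√T = 0.0990 − 0.3674 = -0.2684 which rounds to -0.27
exp(−rT) = exp(−0.039·1.5) = 0.9432
N(d₁) = N(0.10) = 0.5398;  N(d₂) = N(-0.27) = 0.3936
C = 320·0.5398 − 350·0.9432·0.3936 = 172.7360 − 129.9352 = 42.8008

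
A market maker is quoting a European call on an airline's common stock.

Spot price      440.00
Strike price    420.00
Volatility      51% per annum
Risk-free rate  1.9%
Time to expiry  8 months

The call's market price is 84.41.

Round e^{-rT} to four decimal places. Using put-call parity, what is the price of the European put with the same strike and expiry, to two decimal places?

e^(−rT) = e^(−0.019·0.6667) = 0.9874
Put-call parity: C − P = S − K·e^(−rT) = 440 − 420·0.9874 = 440 − 414.7080 = 25.2920
P = C − (C − P) = 84.41 − (25.2920) = 59.1180

59.12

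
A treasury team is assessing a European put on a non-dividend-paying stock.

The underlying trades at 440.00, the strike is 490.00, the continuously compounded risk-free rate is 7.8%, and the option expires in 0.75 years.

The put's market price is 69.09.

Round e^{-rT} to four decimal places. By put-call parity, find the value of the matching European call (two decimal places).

e^(−rT) = e^(−0.078·0.75) = 0.9432
Put-call parity: C − P = S − K·e^(−rT) = 440 − 490·0.9432 = 440 − 462.1680 = -22.1680
C = P + (C − P) = 69.09 + (-22.1680) = 46.9220

46.92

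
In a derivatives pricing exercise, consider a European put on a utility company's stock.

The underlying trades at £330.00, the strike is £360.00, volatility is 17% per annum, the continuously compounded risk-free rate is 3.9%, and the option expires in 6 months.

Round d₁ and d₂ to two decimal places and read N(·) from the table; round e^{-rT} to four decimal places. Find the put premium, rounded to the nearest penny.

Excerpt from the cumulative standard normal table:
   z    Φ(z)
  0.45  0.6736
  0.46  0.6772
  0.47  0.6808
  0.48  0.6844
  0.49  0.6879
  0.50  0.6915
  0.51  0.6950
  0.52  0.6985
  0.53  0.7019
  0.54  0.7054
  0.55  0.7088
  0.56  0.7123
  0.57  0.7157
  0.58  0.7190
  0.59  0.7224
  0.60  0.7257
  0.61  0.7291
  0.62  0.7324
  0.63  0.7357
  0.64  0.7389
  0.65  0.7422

σ√T = 0.17·√0.5 = 0.1202
d₁ = [ln(330/360) + (0.039 + ½·0.17²)·0.5] / (σ√T) = (-0.0870 + 0.0267) / 0.1202 = -0.5015 → -0.50
d₂ = -0.5015 − 0.1202 = -0.6217 → -0.62
e^(−rT) = e^(−0.039·0.5) = 0.9807
P = 360·0.9807·N(0.62) − 330·N(0.50) = 360·0.9807·0.7324 − 330·0.6915 = 258.5753 − 228.1950 = 30.3803

£30.38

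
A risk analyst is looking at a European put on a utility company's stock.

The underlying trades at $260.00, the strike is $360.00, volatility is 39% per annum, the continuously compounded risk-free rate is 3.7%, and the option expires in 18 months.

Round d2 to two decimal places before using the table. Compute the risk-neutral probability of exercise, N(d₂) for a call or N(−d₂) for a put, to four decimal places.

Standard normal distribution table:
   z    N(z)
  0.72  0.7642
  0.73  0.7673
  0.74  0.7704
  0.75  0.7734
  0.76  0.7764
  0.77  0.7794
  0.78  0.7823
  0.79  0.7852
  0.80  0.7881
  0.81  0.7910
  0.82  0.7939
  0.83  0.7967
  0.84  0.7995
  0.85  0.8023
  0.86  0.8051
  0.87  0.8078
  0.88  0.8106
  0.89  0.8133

0.7881

σ√T = 0.39 × 1.2247 = 0.4777
ln(S/K) + (r + σ²/2)T = ln(260/360) + (0.037 + 0.39²/2)·1.5 = -0.3254 + 0.1696 = -0.1558
d₁ = -0.1558 / 0.4777 = -0.3263 ⇒ -0.33
d₂ = d₁ − σ√T = -0.3263 − 0.4777 = -0.8039 ⇒ -0.80
Risk-neutral Pr[S_T < K] = N(−d₂) = N(0.80) = 0.7881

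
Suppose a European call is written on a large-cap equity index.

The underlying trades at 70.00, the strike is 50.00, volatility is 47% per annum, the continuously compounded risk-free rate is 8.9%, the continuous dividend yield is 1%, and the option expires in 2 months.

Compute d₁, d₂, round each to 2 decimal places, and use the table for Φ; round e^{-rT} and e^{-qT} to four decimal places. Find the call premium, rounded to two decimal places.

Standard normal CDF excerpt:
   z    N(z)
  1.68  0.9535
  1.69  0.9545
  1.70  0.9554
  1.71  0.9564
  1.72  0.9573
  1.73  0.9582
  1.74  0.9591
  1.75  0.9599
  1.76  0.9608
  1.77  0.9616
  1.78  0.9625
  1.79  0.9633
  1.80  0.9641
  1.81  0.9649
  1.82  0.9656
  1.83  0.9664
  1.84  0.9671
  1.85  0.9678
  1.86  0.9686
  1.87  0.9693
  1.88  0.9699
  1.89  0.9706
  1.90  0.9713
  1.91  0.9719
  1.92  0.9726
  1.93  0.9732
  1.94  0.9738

20.76

σ√T = 0.47·√0.1667 = 0.1919
d₁ = [ln(70/50) + (0.089 − 0.01 + ½·0.47²)·0.1667] / (σ√T) = (0.3365 + 0.0316) / 0.1919 = 1.9181 → 1.92
d₂ = 1.9181 − 0.1919 = 1.7263 → 1.73
e^(−qT) = e^(−0.01·0.1667) = 0.9983;  e^(−rT) = e^(−0.089·0.1667) = 0.9853
C = 70·0.9983·N(1.92) − 50·0.9853·N(1.73) = 70·0.9983·0.9726 − 50·0.9853·0.9582 = 67.9663 − 47.2057 = 20.7605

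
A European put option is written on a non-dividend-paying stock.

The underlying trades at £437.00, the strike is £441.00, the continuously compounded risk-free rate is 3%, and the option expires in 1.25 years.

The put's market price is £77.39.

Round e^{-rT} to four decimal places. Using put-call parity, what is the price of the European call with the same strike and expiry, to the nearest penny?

£89.62

e^(−rT) = e^(−0.03·1.25) = 0.9632
Put-call parity: C − P = S − K·e^(−rT) = 437 − 441·0.9632 = 437 − 424.7712 = 12.2288
C = P + (C − P) = 77.39 + (12.2288) = 89.6188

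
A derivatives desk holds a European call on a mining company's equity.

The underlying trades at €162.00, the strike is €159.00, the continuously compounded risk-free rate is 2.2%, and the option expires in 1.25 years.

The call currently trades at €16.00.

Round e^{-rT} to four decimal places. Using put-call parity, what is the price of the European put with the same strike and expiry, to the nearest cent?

€8.69

e^(−rT) = e^(−0.022·1.25) = 0.9729
Put-call parity: C − P = S − K·e^(−rT) = 162 − 159·0.9729 = 162 − 154.6911 = 7.3089
P = C − (C − P) = 16.00 − (7.3089) = 8.6911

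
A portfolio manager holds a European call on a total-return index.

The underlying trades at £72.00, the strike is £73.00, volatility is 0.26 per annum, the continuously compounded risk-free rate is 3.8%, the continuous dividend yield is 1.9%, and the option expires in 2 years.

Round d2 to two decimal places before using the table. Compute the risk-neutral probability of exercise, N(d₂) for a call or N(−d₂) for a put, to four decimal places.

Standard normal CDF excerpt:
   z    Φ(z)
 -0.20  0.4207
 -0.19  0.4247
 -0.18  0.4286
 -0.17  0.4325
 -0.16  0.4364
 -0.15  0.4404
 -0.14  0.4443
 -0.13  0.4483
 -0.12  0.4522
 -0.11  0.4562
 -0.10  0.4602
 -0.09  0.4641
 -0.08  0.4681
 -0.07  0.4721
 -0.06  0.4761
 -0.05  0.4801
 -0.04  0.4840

0.4522

σ√T = 0.26·√2 = 0.3677
d₁ = [ln(72/73) + (0.038 − 0.019 + ½·0.26²)·2] / (σ√T) = (-0.0138 + 0.1056) / 0.3677 = 0.2497 ≈ 0.25
d₂ = 0.2497 − 0.3677 = -0.1180 ≈ -0.12
Pr(exercise) under Q = N(d₂) = 0.4522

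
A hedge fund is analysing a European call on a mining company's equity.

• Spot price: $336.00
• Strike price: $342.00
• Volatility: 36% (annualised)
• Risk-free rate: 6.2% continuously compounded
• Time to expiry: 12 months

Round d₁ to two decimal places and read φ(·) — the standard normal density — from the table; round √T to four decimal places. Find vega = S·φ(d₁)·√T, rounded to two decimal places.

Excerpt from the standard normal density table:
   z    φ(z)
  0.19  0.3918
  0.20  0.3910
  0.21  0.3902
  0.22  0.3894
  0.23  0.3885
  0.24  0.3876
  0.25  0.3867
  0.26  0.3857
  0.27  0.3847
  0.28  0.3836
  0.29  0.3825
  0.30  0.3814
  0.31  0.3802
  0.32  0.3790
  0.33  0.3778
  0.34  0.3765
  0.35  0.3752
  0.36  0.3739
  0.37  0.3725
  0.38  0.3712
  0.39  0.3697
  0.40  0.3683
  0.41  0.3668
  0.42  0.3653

128.15

T = 1;  σ√T = 0.3600
d₁ = [ln(336/342) + (0.062 + 0.36²/2)·1] / 0.3600 = [-0.0177 + 0.1268] / 0.3600 = 0.3031 ≈ 0.30
√T = √1 = 1.0000
φ(d₁) = φ(0.30) = 0.3814
vega = S·φ(d₁)·√T = 336·0.3814·1.0000 = 128.1504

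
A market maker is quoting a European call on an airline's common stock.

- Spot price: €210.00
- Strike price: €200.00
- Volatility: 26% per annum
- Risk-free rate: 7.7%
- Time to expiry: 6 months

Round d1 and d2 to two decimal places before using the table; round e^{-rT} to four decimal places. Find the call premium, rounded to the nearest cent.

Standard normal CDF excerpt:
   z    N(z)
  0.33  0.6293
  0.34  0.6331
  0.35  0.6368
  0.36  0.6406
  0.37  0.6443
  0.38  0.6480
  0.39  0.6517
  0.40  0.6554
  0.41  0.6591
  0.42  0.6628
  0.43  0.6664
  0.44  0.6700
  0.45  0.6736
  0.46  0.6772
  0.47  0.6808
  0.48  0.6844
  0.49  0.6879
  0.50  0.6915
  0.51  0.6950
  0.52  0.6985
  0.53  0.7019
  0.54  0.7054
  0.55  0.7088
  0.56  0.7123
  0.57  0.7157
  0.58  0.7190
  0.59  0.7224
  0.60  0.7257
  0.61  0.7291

σ√T = 0.26 × 0.7071 = 0.1838
ln(S/K) + (r + σ²/2)T = ln(210/200) + (0.077 + 0.26²/2)·0.5 = 0.0488 + 0.0554 = 0.1042
d₁ = 0.1042 / 0.1838 = 0.5667 which rounds to 0.57
d₂ = d₁ − σ√T = 0.5667 − 0.1838 = 0.3829 which rounds to 0.38
e^(−rT) = e^(−0.077·0.5) = 0.9622
C = 210·N(0.57) − 200·0.9622·N(0.38) = 210·0.7157 − 200·0.9622·0.6480 = 150.2970 − 124.7011 = 25.5959

€25.60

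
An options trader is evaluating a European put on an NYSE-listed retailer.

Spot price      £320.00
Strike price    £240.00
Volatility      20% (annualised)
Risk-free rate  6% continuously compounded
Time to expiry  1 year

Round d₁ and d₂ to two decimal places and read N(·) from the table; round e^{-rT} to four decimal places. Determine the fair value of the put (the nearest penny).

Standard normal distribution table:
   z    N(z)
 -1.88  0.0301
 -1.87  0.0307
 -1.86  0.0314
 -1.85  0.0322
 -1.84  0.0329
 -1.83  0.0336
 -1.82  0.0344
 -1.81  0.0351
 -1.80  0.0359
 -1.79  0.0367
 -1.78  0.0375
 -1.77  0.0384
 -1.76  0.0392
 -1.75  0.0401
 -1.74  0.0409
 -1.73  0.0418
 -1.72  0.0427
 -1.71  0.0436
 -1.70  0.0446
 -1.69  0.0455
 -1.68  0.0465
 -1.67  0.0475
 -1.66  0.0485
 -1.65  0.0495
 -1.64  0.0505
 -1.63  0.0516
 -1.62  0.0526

£0.89

σ√T = 0.2 × 1.0000 = 0.2000
d₁ = [ln(320/240) + (0.06 + ½·0.2²)·1] / (σ√T) = (0.2877 + 0.0800) / 0.2000 = 1.8384 ⇒ 1.84
d₂ = 1.8384 − 0.2000 = 1.6384 ⇒ 1.64
e^(−rT) = e^(−0.06·1) = 0.9418
P = 240·0.9418·N(-1.64) − 320·N(-1.84) = 240·0.9418·0.0505 − 320·0.0329 = 11.4146 − 10.5280 = 0.8866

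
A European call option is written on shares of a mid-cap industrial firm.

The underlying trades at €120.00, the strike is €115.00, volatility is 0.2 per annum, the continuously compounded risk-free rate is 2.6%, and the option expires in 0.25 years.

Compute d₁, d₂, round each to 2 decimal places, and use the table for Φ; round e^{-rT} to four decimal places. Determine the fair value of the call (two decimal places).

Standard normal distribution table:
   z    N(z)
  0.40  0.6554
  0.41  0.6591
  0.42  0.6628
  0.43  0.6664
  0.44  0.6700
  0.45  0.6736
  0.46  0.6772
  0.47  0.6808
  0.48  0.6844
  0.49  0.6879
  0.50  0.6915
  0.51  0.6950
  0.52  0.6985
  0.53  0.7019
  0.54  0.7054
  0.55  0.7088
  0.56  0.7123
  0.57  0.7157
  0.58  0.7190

€8.10

T = 0.25;  σ√T = 0.1000
d₁ = [ln(120/115) + (0.026 + 0.2²/2)·0.25] / 0.1000 = [0.0426 + 0.0115] / 0.1000 = 0.5406 → 0.54
d₂ = d₁ − σ√T = 0.5406 − 0.1000 = 0.4406 → 0.44
exp(−rT) = exp(−0.026·0.25) = 0.9935
N(d₁) = N(0.54) = 0.7054;  N(d₂) = N(0.44) = 0.6700
C = 120·0.7054 − 115·0.9935·0.6700 = 84.6480 − 76.5492 = 8.0988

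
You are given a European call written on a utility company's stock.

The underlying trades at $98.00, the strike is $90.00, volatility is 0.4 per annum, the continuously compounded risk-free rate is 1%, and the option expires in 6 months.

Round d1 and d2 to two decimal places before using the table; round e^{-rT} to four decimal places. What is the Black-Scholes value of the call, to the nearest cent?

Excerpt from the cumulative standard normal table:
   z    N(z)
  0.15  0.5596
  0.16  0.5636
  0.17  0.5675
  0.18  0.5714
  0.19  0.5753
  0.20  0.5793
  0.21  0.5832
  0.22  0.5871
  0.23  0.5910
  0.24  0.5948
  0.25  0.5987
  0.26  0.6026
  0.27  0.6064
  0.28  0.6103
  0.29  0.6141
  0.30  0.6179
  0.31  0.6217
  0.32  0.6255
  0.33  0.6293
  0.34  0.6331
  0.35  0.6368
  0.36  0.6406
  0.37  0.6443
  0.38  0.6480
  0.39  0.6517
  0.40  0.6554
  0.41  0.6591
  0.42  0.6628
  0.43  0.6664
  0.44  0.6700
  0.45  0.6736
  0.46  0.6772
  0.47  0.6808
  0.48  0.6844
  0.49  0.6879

σ√T = 0.4·√0.5 = 0.2828
d₁ = [ln(98/90) + (0.01 + 0.4²/2)·0.5] / 0.2828 = [0.0852 + 0.0450] / 0.2828 = 0.4602 ≈ 0.46
d₂ = d₁ − σ√T = 0.4602 − 0.2828 = 0.1773 ≈ 0.18
exp(−rT) = exp(−0.01·0.5) = 0.9950
N(d₁) = N(0.46) = 0.6772;  N(d₂) = N(0.18) = 0.5714
C = 98·0.6772 − 90·0.9950·0.5714 = 66.3656 − 51.1689 = 15.1967

$15.20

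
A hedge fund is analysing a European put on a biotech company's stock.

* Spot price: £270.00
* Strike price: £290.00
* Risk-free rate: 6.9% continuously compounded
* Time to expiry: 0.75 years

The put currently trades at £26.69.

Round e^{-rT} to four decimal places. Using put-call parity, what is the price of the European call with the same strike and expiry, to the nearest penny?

£21.31

exp(−rT) = exp(−0.069·0.75) = 0.9496
Put-call parity: C − P = S − K·e^(−rT) = 270 − 290·0.9496 = 270 − 275.3840 = -5.3840
C = P + (C − P) = 26.69 + (-5.3840) = 21.3060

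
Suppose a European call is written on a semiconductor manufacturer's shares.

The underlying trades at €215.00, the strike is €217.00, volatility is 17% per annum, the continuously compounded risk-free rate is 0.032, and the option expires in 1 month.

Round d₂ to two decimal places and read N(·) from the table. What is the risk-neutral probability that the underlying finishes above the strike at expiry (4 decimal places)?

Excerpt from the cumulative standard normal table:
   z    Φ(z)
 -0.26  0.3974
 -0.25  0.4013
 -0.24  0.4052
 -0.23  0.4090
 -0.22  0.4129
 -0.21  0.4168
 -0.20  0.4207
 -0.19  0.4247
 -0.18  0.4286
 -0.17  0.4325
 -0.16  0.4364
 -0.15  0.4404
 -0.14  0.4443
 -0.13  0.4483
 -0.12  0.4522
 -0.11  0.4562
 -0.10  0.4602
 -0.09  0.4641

0.4364

σ√T = 0.17·√0.08333 = 0.0491
d₁ = [ln(215/217) + (0.032 + ½·0.17²)·0.08333] / (σ√T) = (-0.0093 + 0.0039) / 0.0491 = -0.1098 ⇒ -0.11
d₂ = -0.1098 − 0.0491 = -0.1589 ⇒ -0.16
Risk-neutral Pr[S_T > K] = N(d₂) = N(-0.16) = 0.4364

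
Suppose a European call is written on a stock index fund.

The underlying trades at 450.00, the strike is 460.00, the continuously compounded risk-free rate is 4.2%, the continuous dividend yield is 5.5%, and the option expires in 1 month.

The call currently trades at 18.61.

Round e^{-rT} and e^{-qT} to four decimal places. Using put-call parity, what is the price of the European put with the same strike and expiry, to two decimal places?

e^(−qT) = e^(−0.055·0.08333) = 0.9954;  e^(−rT) = e^(−0.042·0.08333) = 0.9965
Put-call parity: C − P = S·e^(−qT) − K·e^(−rT) = 450·0.9954 − 460·0.9965 = 447.9300 − 458.3900 = -10.4600
P = C − (C − P) = 18.61 − (-10.4600) = 29.0700

29.07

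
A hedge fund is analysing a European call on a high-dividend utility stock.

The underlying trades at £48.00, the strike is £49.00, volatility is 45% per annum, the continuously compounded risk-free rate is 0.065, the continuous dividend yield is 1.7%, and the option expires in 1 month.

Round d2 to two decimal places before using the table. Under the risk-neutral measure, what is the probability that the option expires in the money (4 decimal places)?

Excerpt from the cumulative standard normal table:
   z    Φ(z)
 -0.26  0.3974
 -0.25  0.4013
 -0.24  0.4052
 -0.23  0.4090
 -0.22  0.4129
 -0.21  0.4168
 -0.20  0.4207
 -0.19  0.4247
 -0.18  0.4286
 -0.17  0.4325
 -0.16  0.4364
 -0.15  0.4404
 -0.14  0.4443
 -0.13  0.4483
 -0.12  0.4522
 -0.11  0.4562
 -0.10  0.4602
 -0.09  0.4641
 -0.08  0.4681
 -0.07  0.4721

T = 0.08333;  σ√T = 0.1299
d₁ = [ln(48/49) + (0.065 − 0.017 + ½·0.45²)·0.08333] / (σ√T) = (-0.0206 + 0.0124) / 0.1299 = -0.0630 ≈ -0.06
d₂ = -0.0630 − 0.1299 = -0.1929 ≈ -0.19
Pr(exercise) under Q = N(d₂) = 0.4247

0.4247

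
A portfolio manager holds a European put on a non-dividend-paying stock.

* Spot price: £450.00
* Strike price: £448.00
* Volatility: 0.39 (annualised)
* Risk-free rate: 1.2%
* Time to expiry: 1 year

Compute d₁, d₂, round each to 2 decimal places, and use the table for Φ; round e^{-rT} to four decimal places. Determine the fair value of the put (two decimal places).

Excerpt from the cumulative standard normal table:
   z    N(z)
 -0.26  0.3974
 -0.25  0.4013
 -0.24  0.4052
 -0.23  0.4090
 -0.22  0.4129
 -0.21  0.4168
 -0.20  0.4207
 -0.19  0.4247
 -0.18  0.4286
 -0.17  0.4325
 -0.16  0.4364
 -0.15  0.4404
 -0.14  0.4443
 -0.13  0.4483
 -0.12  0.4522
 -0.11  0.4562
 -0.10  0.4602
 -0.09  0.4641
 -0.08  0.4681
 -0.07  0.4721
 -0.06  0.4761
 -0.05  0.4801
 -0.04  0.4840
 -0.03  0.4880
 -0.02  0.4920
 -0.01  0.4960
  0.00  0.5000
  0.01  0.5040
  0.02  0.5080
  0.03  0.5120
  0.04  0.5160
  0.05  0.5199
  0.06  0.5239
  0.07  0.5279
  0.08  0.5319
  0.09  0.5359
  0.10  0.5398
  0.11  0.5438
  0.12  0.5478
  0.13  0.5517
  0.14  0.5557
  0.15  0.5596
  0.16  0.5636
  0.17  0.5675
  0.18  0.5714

σ√T = 0.39·√1 = 0.3900
d₁ = [ln(450/448) + (0.012 + 0.39²/2)·1] / 0.3900 = [0.0045 + 0.0881] / 0.3900 = 0.2372 ≈ 0.24
d₂ = d₁ − σ√T = 0.2372 − 0.3900 = -0.1528 ≈ -0.15
e^(−rT) = e^(−0.012·1) = 0.9881
N(−d₂) = N(0.15) = 0.5596;  N(−d₁) = N(-0.24) = 0.4052
P = 448·0.9881·0.5596 − 450·0.4052 = 247.7175 − 182.3400 = 65.3775

£65.38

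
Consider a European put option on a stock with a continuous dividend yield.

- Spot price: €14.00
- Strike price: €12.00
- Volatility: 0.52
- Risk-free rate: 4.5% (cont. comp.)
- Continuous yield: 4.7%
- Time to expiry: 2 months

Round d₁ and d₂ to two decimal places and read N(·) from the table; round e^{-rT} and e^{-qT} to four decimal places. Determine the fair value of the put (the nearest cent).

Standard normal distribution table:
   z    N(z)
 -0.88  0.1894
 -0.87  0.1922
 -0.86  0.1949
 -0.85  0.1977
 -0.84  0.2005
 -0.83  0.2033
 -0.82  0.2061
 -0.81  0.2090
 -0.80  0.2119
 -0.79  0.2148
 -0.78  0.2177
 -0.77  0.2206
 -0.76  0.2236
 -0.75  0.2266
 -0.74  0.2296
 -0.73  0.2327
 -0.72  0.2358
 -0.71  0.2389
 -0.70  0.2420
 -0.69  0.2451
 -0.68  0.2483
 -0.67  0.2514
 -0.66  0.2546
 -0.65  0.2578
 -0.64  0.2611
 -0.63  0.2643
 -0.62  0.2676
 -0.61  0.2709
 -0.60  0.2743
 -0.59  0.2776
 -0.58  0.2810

€0.36

T = 0.1667;  σ√T = 0.2123
d₁ = [ln(14/12) + (0.045 − 0.047 + 0.52²/2)·0.1667] / 0.2123 = [0.1542 + 0.0222] / 0.2123 = 0.8307 ⇒ 0.83
d₂ = d₁ − σ√T = 0.8307 − 0.2123 = 0.6184 ⇒ 0.62
e^(−qT) = e^(−0.047·0.1667) = 0.9922;  e^(−rT) = e^(−0.045·0.1667) = 0.9925
N(−d₂) = N(-0.62) = 0.2676;  N(−d₁) = N(-0.83) = 0.2033
P = 12·0.9925·0.2676 − 14·0.9922·0.2033 = 3.1871 − 2.8240 = 0.3631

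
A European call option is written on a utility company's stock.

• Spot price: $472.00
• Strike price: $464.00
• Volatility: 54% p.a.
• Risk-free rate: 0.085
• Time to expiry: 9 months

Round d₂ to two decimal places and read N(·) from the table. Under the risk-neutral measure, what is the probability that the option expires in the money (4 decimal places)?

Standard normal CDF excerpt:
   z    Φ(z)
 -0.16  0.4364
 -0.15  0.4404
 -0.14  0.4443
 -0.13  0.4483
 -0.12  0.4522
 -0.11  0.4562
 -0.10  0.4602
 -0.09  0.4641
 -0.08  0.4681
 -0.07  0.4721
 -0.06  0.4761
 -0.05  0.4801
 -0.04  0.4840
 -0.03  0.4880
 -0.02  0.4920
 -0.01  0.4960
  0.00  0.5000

0.4761

σ√T = 0.54·√0.75 = 0.4677
d₁ = [ln(472/464) + (0.085 + 0.54²/2)·0.75] / 0.4677 = [0.0171 + 0.1731] / 0.4677 = 0.4067 → 0.41
d₂ = d₁ − σ√T = 0.4067 − 0.4677 = -0.0610 → -0.06
Pr(exercise) under Q = N(d₂) = 0.4761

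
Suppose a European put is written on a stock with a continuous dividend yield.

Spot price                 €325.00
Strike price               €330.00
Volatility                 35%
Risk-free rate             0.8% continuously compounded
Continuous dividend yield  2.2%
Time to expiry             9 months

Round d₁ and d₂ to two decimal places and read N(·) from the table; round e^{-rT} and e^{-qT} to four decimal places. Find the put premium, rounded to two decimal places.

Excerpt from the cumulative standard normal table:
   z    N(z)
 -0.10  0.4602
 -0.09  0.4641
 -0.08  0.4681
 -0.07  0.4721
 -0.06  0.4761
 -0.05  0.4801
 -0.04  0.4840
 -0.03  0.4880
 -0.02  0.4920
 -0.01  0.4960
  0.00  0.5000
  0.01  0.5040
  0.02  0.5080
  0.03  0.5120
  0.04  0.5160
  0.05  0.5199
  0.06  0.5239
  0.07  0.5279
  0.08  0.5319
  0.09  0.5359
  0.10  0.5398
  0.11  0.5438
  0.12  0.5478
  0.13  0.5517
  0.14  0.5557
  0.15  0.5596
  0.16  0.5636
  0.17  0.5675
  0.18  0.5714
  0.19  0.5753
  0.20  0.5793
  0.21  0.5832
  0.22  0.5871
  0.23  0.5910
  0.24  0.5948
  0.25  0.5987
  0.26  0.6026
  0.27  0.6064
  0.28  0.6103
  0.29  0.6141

σ√T = 0.35 × 0.8660 = 0.3031
d₁ = [ln(325/330) + (0.008 − 0.022 + ½·0.35²)·0.75] / (σ√T) = (-0.0153 + 0.0354) / 0.3031 = 0.0665 ≈ 0.07
d₂ = 0.0665 − 0.3031 = -0.2366 ≈ -0.24
exp(−qT) = exp(−0.022·0.75) = 0.9836;  exp(−rT) = exp(−0.008·0.75) = 0.9940
N(−d₂) = N(0.24) = 0.5948;  N(−d₁) = N(-0.07) = 0.4721
P = 330·0.9940·0.5948 − 325·0.9836·0.4721 = 195.1063 − 150.9162 = 44.1901

€44.19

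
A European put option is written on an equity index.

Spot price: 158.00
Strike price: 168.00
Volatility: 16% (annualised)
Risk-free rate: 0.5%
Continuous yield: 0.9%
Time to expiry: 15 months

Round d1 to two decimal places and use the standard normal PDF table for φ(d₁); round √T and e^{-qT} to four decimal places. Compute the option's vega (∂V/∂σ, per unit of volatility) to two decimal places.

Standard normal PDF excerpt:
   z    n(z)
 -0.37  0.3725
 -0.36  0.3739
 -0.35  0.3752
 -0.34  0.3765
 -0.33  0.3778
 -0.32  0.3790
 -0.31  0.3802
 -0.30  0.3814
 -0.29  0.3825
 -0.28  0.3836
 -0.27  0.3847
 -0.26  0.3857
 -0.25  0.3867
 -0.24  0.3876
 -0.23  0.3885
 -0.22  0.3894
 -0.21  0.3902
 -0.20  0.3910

σ√T = 0.16 × 1.1180 = 0.1789
d₁ = [ln(158/168) + (0.005 − 0.009 + 0.16²/2)·1.25] / 0.1789 = [-0.0614 + 0.0110] / 0.1789 = -0.2816 → -0.28
√T = √1.25 = 1.1180
φ(d₁) = φ(-0.28) = 0.3836
e^(−qT) = e^(−0.009·1.25) = 0.9888
vega = S·e^(−qT)·φ(d₁)·√T = 158·0.9888·0.3836·1.1180 = 67.0017
(The call has the same vega.)

67.00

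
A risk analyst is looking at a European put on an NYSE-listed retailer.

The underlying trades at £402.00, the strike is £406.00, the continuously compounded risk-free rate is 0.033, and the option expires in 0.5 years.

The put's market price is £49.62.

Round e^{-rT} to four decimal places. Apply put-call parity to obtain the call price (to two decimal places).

£52.28

e^(−rT) = e^(−0.033·0.5) = 0.9836
Put-call parity: C − P = S − K·e^(−rT) = 402 − 406·0.9836 = 402 − 399.3416 = 2.6584
C = P + (C − P) = 49.62 + (2.6584) = 52.2784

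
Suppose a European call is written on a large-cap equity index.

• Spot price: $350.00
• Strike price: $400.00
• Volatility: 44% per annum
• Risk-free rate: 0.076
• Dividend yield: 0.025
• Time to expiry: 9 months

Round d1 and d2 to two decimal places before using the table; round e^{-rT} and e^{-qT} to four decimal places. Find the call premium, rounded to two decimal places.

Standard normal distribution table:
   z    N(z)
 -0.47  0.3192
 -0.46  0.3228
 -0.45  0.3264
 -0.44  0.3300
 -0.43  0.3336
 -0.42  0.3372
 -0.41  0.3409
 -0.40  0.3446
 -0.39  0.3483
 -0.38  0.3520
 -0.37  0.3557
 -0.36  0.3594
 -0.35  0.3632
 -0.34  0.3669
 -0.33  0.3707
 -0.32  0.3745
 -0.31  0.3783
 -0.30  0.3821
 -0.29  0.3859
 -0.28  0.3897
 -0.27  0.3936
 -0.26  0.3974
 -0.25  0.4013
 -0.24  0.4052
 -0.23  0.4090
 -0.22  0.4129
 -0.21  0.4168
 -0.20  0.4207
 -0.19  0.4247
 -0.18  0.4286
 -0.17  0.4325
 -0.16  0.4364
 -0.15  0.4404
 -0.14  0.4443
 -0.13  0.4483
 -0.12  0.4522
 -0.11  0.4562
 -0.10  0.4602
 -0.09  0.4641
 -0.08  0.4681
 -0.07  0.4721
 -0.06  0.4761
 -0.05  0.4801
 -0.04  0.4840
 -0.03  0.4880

$38.85

σ√T = 0.44·√0.75 = 0.3811
d₁ = [ln(350/400) + (0.076 − 0.025 + ½·0.44²)·0.75] / (σ√T) = (-0.1335 + 0.1108) / 0.3811 = -0.0595 ⇒ -0.06
d₂ = -0.0595 − 0.3811 = -0.4406 ⇒ -0.44
e^(−qT) = e^(−0.025·0.75) = 0.9814;  e^(−rT) = e^(−0.076·0.75) = 0.9446
C = 350·0.9814·N(-0.06) − 400·0.9446·N(-0.44) = 350·0.9814·0.4761 − 400·0.9446·0.3300 = 163.5356 − 124.6872 = 38.8484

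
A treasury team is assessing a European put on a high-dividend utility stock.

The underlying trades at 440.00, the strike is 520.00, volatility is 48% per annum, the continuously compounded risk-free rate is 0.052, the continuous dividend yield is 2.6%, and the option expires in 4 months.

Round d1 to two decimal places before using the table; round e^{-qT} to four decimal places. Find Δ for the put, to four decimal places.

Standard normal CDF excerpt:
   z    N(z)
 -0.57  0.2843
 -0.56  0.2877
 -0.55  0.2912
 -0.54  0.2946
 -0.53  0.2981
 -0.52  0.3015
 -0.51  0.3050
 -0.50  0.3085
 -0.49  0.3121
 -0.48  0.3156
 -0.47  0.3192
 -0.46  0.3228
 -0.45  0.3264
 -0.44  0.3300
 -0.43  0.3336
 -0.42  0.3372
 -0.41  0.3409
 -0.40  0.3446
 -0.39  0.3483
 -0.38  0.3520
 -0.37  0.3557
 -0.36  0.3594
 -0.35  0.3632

T = 0.3333;  σ√T = 0.2771
d₁ = [ln(440/520) + (0.052 − 0.026 + 0.48²/2)·0.3333] / 0.2771 = [-0.1671 + 0.0471] / 0.2771 = -0.4330 ⇒ -0.43
N(d₁) = N(-0.43) = 0.3336
Δ_put = exp(−qT)·(N(d₁) − 1) = 0.9914·(0.3336 − 1) = -0.6607

-0.6607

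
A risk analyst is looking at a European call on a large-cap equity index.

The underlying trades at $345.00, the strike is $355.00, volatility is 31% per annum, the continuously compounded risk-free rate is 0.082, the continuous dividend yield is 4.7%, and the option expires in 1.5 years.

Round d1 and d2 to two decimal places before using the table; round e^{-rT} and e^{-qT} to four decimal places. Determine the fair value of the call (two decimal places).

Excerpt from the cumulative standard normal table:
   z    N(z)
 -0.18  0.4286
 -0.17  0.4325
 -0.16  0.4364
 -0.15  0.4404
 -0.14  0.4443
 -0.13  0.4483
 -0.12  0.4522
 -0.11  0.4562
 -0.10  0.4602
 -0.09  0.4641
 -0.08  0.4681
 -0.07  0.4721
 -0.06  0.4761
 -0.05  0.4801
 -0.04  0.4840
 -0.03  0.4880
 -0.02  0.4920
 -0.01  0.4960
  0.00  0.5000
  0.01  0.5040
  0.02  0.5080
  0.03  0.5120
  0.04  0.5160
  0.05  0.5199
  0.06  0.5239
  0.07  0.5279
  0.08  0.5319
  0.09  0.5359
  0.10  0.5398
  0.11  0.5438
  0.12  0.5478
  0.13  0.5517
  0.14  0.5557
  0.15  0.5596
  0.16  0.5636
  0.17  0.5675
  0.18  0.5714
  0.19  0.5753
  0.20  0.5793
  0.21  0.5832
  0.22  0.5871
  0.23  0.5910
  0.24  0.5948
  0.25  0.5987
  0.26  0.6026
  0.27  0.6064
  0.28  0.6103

$51.75

σ√T = 0.31 × 1.2247 = 0.3797
d₁ = [ln(345/355) + (0.082 − 0.047 + 0.31²/2)·1.5] / 0.3797 = [-0.0286 + 0.1246] / 0.3797 = 0.2529 ⇒ 0.25
d₂ = d₁ − σ√T = 0.2529 − 0.3797 = -0.1268 ⇒ -0.13
exp(−qT) = exp(−0.047·1.5) = 0.9319;  exp(−rT) = exp(−0.082·1.5) = 0.8843
N(d₁) = N(0.25) = 0.5987;  N(d₂) = N(-0.13) = 0.4483
C = 345·0.9319·0.5987 − 355·0.8843·0.4483 = 192.4853 − 140.7332 = 51.7521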